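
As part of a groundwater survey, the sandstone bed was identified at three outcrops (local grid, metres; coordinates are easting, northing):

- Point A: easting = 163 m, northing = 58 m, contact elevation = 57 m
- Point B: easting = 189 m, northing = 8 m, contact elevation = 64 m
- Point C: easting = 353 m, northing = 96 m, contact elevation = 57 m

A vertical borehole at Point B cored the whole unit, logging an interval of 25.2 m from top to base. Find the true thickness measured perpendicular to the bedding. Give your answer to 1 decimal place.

Two edge vectors: Point A→Point B = (26, -50, 7), Point A→Point C = (190, 38, 0).
Normal n = (Point A→Point B) × (Point A→Point C) = (-266, 1330, 10488).
So ∂z/∂easting = −n_x/n_z = 0.02536 and ∂z/∂northing = −n_y/n_z = −0.12681.
|∇z| = √(a²+b²) = 0.12932, so dip δ = arctan(0.12932) = 7.37°.
True thickness = vertical thickness × cos δ = 25.2 × cos 7.37° = 25.0 m.

25.0 m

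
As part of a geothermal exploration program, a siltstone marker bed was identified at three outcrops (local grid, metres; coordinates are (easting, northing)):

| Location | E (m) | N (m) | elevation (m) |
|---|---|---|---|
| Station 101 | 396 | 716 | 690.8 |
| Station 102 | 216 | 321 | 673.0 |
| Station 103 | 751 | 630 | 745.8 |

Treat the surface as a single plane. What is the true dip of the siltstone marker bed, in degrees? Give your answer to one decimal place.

Let the plane be z = a·E + b·N + c.
Station 102−Station 101: −180a − 395b = −17.8;  Station 103−Station 101: 355a − 86b = 55.
Solving gives a = 0.14936, b = −0.02300.
Gradient magnitude |∇z| = √(a² + b²) = √(0.02231 + 0.00053) = 0.15112.
True dip = arctan(0.15112) = 8.6°, dipping toward W (azimuth ≈ 279°).

8.6°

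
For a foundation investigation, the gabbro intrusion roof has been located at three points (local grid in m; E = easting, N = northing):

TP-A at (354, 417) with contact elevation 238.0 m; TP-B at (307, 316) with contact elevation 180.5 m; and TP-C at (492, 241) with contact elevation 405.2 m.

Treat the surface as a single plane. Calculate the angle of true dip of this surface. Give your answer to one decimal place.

Two edge vectors: TP-A→TP-B = (-47, -101, -57.5), TP-A→TP-C = (138, -176, 167.2).
Normal n = (TP-A→TP-B) × (TP-A→TP-C) = (-27007.2, -76.6, 22210).
So ∂z/∂E = −n_x/n_z = 1.21599 and ∂z/∂N = −n_y/n_z = 0.00345.
Gradient magnitude |∇z| = √(a² + b²) = √(1.47864 + 0.00001) = 1.21600.
True dip = arctan(1.21600) = 50.6°, dipping toward W (azimuth ≈ 270°).

50.6°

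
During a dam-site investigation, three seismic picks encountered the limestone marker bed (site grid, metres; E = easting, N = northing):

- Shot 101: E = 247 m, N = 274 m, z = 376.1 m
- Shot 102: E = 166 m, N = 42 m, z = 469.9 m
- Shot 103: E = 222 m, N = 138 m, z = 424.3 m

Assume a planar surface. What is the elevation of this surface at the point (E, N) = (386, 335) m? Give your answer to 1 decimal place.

315.9 m

Let the plane be z = a·E + b·N + c.
Shot 102−Shot 101: −81a − 232b = 93.8;  Shot 103−Shot 101: −25a − 136b = 48.2.
Solving gives a = −0.30184, b = −0.29893.
Then c = 376.1 − a·247 − b·274 = 532.56.
At (386, 335): z = −116.5 − 100.1 + 532.56 = 315.9 m.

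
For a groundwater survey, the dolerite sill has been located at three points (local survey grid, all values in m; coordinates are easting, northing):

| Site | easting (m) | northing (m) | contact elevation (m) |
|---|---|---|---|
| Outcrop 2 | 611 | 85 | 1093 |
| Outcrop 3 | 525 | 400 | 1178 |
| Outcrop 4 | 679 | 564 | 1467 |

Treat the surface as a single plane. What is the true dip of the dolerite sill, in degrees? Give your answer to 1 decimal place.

Two edge vectors: Outcrop 2→Outcrop 3 = (-86, 315, 85), Outcrop 2→Outcrop 4 = (68, 479, 374).
Normal n = (Outcrop 2→Outcrop 3) × (Outcrop 2→Outcrop 4) = (77095, 37944, -62614).
So ∂z/∂easting = −n_x/n_z = 1.23127 and ∂z/∂northing = −n_y/n_z = 0.60600.
Gradient magnitude |∇z| = √(a² + b²) = √(1.51604 + 0.36723) = 1.37232.
True dip = arctan(1.37232) = 53.9°, dipping toward WSW (azimuth ≈ 244°).

53.9°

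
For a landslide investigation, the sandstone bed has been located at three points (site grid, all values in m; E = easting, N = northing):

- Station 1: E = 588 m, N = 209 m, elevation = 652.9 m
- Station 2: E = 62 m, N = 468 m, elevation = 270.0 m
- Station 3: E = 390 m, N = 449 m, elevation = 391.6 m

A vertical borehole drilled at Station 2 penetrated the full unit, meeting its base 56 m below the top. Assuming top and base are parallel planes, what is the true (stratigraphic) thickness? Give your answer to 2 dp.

41.97 m

Let the plane be z = a·E + b·N + c.
Station 2−Station 1: −526a + 259b = −382.9;  Station 3−Station 1: −198a + 240b = −261.3.
Solving gives a = 0.32310, b = −0.82219.
|∇z| = √(a²+b²) = 0.88340, so dip δ = arctan(0.88340) = 41.46°.
True thickness = vertical thickness × cos δ = 56 × cos 41.46° = 41.97 m.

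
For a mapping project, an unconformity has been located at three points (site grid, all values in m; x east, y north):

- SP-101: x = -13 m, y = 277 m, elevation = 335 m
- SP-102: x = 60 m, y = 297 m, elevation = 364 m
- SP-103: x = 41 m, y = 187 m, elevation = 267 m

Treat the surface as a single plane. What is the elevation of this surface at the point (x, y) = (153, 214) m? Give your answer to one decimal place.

308.3 m

Let the plane be z = a·x + b·y + c.
SP-102−SP-101: 73a + 20b = 29;  SP-103−SP-101: 54a − 90b = −68.
Solving gives a = 0.16340, b = 0.85359.
Then c = 335 − a·-13 − b·277 = 100.68.
At (153, 214): z = 25.0 + 182.7 + 100.68 = 308.3 m.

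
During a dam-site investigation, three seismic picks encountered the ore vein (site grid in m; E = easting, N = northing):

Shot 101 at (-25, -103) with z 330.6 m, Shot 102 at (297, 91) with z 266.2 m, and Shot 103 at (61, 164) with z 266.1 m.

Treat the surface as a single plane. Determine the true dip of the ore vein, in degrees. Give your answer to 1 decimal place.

13.0°

Two edge vectors: Shot 101→Shot 102 = (322, 194, -64.4), Shot 101→Shot 103 = (86, 267, -64.5).
Normal n = (Shot 101→Shot 102) × (Shot 101→Shot 103) = (4681.8, 15230.6, 69290).
So ∂z/∂E = −n_x/n_z = −0.06757 and ∂z/∂N = −n_y/n_z = −0.21981.
Gradient magnitude |∇z| = √(a² + b²) = √(0.00457 + 0.04832) = 0.22996.
True dip = arctan(0.22996) = 13.0°, dipping toward NNE (azimuth ≈ 017°).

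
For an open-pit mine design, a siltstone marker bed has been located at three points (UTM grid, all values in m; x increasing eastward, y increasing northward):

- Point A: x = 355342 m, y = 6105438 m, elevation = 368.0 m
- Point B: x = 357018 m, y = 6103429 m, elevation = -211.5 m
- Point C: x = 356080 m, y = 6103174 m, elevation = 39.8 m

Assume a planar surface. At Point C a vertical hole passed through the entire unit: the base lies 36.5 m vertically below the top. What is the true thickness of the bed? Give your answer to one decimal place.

Two edge vectors: Point A→Point B = (1676, -2009, -579.5), Point A→Point C = (738, -2264, -328.2).
Normal n = (Point A→Point B) × (Point A→Point C) = (-652634.2, 122392.2, -2311822).
So ∂z/∂x = −n_x/n_z = −0.28230 and ∂z/∂y = −n_y/n_z = 0.05294.
|∇z| = √(a²+b²) = 0.28722, so dip δ = arctan(0.28722) = 16.03°.
True thickness = vertical thickness × cos δ = 36.5 × cos 16.03° = 35.1 m.

35.1 m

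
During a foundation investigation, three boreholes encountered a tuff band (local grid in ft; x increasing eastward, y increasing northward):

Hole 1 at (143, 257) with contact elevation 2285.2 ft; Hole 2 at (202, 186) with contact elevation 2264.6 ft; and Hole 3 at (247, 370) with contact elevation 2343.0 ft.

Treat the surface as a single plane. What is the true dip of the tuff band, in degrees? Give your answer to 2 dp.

Two edge vectors: Hole 1→Hole 2 = (59, -71, -20.6), Hole 1→Hole 3 = (104, 113, 57.8).
Normal n = (Hole 1→Hole 2) × (Hole 1→Hole 3) = (-1776, -5552.6, 14051).
So ∂z/∂x = −n_x/n_z = 0.12640 and ∂z/∂y = −n_y/n_z = 0.39517.
Gradient magnitude |∇z| = √(a² + b²) = √(0.01598 + 0.15616) = 0.41490.
True dip = arctan(0.41490) = 22.53°, dipping toward SSW (azimuth ≈ 198°).

22.53°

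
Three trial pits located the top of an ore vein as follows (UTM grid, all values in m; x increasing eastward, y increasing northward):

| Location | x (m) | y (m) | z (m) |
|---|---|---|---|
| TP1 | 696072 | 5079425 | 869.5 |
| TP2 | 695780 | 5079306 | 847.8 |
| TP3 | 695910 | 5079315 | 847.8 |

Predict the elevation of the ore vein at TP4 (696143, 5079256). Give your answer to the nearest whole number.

Two edge vectors: TP1→TP2 = (-292, -119, -21.7), TP1→TP3 = (-162, -110, -21.7).
Normal n = (TP1→TP2) × (TP1→TP3) = (195.3, -2821, 12842).
So ∂z/∂x = −n_x/n_z = −0.01520791 and ∂z/∂y = −n_y/n_z = 0.21966983.
Intercept c from TP1: 869.5 + 10585.80 − 1115796.44 = −1104341.14.
At (696143, 5079256): z = −10586.9 + 1115759.3 − 1104341.14 = 831.3 m.

831 m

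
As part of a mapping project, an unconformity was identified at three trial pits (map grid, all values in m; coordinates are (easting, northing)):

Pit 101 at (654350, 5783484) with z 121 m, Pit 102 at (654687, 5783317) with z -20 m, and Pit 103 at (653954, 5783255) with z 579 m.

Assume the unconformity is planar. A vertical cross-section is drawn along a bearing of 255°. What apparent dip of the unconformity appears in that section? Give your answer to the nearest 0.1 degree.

42.3°

Two edge vectors: Pit 101→Pit 102 = (337, -167, -141), Pit 101→Pit 103 = (-396, -229, 458).
Normal n = (Pit 101→Pit 102) × (Pit 101→Pit 103) = (-108775, -98510, -143305).
So ∂z/∂E = −n_x/n_z = −0.75905 and ∂z/∂N = −n_y/n_z = −0.68741.
Unit vector along 255° is (sin 255°, cos 255°) = (-0.9659, -0.2588).
Slope in that direction = a·(-0.9659) + b·(-0.2588) = 0.91110.
Apparent dip = arctan|0.91110| = 42.3° (true dip is 45.7°, so apparent ≤ true as expected).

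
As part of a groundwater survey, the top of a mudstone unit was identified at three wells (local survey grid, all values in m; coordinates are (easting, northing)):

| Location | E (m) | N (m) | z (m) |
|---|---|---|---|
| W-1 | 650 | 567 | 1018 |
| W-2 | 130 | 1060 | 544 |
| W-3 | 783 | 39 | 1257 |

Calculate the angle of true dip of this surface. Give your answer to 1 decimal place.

34.9°

Let the plane be z = a·E + b·N + c.
W-2−W-1: −520a + 493b = −474;  W-3−W-1: 133a − 528b = 239.
Solving gives a = 0.63374, b = −0.29302.
Gradient magnitude |∇z| = √(a² + b²) = √(0.40162 + 0.08586) = 0.69820.
True dip = arctan(0.69820) = 34.9°, dipping toward WNW (azimuth ≈ 295°).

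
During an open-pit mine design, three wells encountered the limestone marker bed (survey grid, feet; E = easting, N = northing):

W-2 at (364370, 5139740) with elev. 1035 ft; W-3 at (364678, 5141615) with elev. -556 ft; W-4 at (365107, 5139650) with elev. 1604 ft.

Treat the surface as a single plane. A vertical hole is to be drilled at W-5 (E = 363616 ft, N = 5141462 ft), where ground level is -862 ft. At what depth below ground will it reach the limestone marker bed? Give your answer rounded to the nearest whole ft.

244 ft

Let the plane be z = a·E + b·N + c.
W-3−W-2: 308a + 1875b = −1591;  W-4−W-2: 737a − 90b = 569.
Solving gives a = 0.65528396, b = −0.95617465.
Then c = 1035 − a·364370 − b·5139740 = 4676758.26.
At (363616, 5141462): z_contact = 238271.7 − 4916135.6 + 4676758.26 = -1105.6 ft.
Depth below ground = -862 − (-1105.6) = 244 ft.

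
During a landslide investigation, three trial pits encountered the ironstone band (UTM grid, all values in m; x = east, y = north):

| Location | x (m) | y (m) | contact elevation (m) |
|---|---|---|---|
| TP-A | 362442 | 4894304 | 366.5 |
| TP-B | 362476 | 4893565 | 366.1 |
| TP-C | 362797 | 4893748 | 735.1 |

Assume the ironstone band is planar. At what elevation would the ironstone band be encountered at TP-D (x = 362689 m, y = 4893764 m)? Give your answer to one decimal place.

Let the plane be z = a·x + b·y + c.
TP-B−TP-A: 34a − 739b = −0.4;  TP-C−TP-A: 355a − 556b = 368.6.
Solving gives a = 1.119851627, b = 0.052063539.
Then c = 366.5 − a·362442 − b·4894304 = −660329.55.
At (362689, 4893764): z = 406157.9 + 254786.7 − 660329.55 = 615.0 m.

615.0 m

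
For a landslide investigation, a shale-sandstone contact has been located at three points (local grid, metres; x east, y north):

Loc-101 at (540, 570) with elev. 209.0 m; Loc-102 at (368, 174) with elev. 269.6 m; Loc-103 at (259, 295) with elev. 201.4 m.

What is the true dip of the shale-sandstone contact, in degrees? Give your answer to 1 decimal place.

Let the plane be z = a·x + b·y + c.
Loc-102−Loc-101: −172a − 396b = 60.6;  Loc-103−Loc-101: −281a − 275b = −7.6.
Solving gives a = 0.30753, b = −0.28660.
Gradient magnitude |∇z| = √(a² + b²) = √(0.09458 + 0.08214) = 0.42038.
True dip = arctan(0.42038) = 22.8°, dipping toward NW (azimuth ≈ 313°).

22.8°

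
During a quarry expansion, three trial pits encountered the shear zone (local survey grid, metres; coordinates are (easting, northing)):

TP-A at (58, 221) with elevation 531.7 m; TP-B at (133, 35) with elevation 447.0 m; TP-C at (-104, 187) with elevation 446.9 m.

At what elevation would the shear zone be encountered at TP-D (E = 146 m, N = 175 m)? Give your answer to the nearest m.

538 m

Two edge vectors: TP-A→TP-B = (75, -186, -84.7), TP-A→TP-C = (-162, -34, -84.8).
Normal n = (TP-A→TP-B) × (TP-A→TP-C) = (12893, 20081.4, -32682).
So ∂z/∂E = −n_x/n_z = 0.39450 and ∂z/∂N = −n_y/n_z = 0.61445.
Intercept c from TP-A: 531.7 − 22.88 − 135.79 = 373.03.
At (146, 175): z = 57.6 + 107.5 + 373.03 = 538.2 m.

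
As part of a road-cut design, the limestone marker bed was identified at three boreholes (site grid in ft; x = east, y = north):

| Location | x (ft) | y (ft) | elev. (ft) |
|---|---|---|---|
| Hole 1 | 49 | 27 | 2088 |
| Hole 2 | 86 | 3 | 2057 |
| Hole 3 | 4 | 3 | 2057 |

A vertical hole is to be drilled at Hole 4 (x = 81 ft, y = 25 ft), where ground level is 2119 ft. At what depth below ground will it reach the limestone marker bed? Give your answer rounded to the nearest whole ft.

34 ft

Let the plane be z = a·x + b·y + c.
Hole 2−Hole 1: 37a − 24b = −31;  Hole 3−Hole 1: −45a − 24b = −31.
Solving gives a = 0.00000, b = 1.29167.
Then c = 2088 − a·49 − b·27 = 2053.12.
At (81, 25): z_contact = 0.0 + 32.3 + 2053.12 = 2085.4 ft.
Depth below ground = 2119 − 2085.4 = 34 ft.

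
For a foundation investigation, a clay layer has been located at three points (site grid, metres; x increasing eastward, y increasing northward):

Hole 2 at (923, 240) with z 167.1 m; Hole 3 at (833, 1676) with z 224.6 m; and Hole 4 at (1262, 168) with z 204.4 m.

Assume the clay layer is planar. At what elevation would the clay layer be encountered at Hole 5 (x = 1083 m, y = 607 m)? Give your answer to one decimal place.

Two edge vectors: Hole 2→Hole 3 = (-90, 1436, 57.5), Hole 2→Hole 4 = (339, -72, 37.3).
Normal n = (Hole 2→Hole 3) × (Hole 2→Hole 4) = (57702.8, 22849.5, -480324).
So ∂z/∂x = −n_x/n_z = 0.120133 and ∂z/∂y = −n_y/n_z = 0.047571.
Intercept c from Hole 2: 167.1 − 110.88 − 11.42 = 44.80.
At (1083, 607): z = 130.1 + 28.9 + 44.80 = 203.8 m.

203.8 m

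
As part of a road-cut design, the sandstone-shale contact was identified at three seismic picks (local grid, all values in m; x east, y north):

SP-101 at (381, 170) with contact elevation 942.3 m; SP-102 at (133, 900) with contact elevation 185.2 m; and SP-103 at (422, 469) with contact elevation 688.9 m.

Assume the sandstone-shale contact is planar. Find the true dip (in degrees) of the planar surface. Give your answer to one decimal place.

Let the plane be z = a·x + b·y + c.
SP-102−SP-101: −248a + 730b = −757.1;  SP-103−SP-101: 41a + 299b = −253.4.
Solving gives a = 0.39768, b = −0.90202.
Gradient magnitude |∇z| = √(a² + b²) = √(0.15815 + 0.81364) = 0.98579.
True dip = arctan(0.98579) = 44.6°, dipping toward NNW (azimuth ≈ 336°).

44.6°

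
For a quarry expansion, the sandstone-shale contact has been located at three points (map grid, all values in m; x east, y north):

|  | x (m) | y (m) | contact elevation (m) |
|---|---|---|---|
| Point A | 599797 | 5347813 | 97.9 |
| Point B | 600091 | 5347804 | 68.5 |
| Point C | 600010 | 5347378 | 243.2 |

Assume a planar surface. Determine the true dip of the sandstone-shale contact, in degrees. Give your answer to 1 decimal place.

22.0°

Two edge vectors: Point A→Point B = (294, -9, -29.4), Point A→Point C = (213, -435, 145.3).
Normal n = (Point A→Point B) × (Point A→Point C) = (-14096.7, -48980.4, -125973).
So ∂z/∂x = −n_x/n_z = −0.11190 and ∂z/∂y = −n_y/n_z = −0.38882.
Gradient magnitude |∇z| = √(a² + b²) = √(0.01252 + 0.15118) = 0.40460.
True dip = arctan(0.40460) = 22.0°, dipping toward NNE (azimuth ≈ 016°).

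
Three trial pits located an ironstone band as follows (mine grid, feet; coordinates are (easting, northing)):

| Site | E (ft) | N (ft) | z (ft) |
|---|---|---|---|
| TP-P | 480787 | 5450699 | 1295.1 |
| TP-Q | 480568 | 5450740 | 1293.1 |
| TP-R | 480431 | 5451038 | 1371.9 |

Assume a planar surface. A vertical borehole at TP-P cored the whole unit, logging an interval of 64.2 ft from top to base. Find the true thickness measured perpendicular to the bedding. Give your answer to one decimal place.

Let the plane be z = a·E + b·N + c.
TP-Q−TP-P: −219a + 41b = −2;  TP-R−TP-P: −356a + 339b = 76.8.
Solving gives a = 0.06416, b = 0.29393.
|∇z| = √(a²+b²) = 0.30085, so dip δ = arctan(0.30085) = 16.74°.
True thickness = vertical thickness × cos δ = 64.2 × cos 16.74° = 61.5 ft.

61.5 ft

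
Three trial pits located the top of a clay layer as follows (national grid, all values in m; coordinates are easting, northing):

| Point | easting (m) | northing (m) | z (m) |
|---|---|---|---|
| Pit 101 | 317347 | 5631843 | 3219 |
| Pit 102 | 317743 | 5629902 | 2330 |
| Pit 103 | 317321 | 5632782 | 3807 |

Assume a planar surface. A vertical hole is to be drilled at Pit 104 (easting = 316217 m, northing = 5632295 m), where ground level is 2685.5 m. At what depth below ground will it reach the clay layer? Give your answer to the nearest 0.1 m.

Let the plane be z = a·easting + b·northing + c.
Pit 102−Pit 101: 396a − 1941b = −889;  Pit 103−Pit 101: −26a + 939b = 588.
Solving gives a = 0.953820734, b = 0.652608455.
Then c = 3219 − a·317347 − b·5631843 = −3974861.51.
At (316217, 5632295): z_contact = 301614.33 + 3675683.34 − 3974861.51 = 2436.16 m.
Depth below ground = 2685.5 − 2436.16 = 249.3 m.

249.3 m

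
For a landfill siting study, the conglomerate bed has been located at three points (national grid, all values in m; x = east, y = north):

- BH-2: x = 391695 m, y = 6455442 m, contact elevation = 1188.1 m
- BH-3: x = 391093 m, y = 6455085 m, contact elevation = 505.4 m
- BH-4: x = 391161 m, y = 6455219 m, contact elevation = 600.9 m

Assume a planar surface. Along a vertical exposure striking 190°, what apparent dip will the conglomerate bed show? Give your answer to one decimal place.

20.3°

Let the plane be z = a·x + b·y + c.
BH-3−BH-2: −602a − 357b = −682.7;  BH-4−BH-2: −534a − 223b = −587.2.
Solving gives a = 1.01767, b = 0.19626.
Unit vector along 190° is (sin 190°, cos 190°) = (-0.1736, -0.9848).
Slope in that direction = a·(-0.1736) + b·(-0.9848) = −0.36999.
Apparent dip = arctan|0.36999| = 20.3° (true dip is 46.0°, so apparent ≤ true as expected).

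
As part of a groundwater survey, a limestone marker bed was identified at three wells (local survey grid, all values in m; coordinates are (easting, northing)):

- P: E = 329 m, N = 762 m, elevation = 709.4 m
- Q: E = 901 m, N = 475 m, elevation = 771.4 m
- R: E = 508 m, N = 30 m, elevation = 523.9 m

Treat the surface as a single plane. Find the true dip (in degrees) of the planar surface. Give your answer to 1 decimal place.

22.6°

Two edge vectors: P→Q = (572, -287, 62), P→R = (179, -732, -185.5).
Normal n = (P→Q) × (P→R) = (98622.5, 117204, -367331).
So ∂z/∂E = −n_x/n_z = 0.26848 and ∂z/∂N = −n_y/n_z = 0.31907.
Gradient magnitude |∇z| = √(a² + b²) = √(0.07208 + 0.10181) = 0.41700.
True dip = arctan(0.41700) = 22.6°, dipping toward SW (azimuth ≈ 220°).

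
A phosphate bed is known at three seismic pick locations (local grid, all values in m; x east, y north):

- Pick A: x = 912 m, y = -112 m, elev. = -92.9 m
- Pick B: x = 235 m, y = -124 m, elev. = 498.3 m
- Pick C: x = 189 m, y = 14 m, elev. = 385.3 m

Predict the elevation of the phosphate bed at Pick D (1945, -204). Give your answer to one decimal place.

Two edge vectors: Pick A→Pick B = (-677, -12, 591.2), Pick A→Pick C = (-723, 126, 478.2).
Normal n = (Pick A→Pick B) × (Pick A→Pick C) = (-80229.6, -103696.2, -93978).
So ∂z/∂x = −n_x/n_z = −0.853706 and ∂z/∂y = −n_y/n_z = −1.103409.
Intercept c from Pick A: -92.9 + 778.58 − 123.58 = 562.10.
At (1945, -204): z = −1660.5 + 225.1 + 562.10 = -873.3 m.

-873.3 m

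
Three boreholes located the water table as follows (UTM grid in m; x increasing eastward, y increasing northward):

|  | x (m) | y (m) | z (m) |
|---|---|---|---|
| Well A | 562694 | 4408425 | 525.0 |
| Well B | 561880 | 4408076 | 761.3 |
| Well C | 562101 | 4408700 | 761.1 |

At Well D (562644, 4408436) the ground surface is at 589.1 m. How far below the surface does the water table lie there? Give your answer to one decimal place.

Two edge vectors: Well A→Well B = (-814, -349, 236.3), Well A→Well C = (-593, 275, 236.1).
Normal n = (Well A→Well B) × (Well A→Well C) = (-147381.4, 52059.5, -430807).
So ∂z/∂x = −n_x/n_z = −0.342105398 and ∂z/∂y = −n_y/n_z = 0.120841815.
Intercept c from Well A: 525 + 192500.65 − 532722.08 = −339696.43.
At (562644, 4408436): z_contact = −192483.55 + 532723.41 − 339696.43 = 543.43 m.
Depth below ground = 589.1 − 543.43 = 45.7 m.

45.7 m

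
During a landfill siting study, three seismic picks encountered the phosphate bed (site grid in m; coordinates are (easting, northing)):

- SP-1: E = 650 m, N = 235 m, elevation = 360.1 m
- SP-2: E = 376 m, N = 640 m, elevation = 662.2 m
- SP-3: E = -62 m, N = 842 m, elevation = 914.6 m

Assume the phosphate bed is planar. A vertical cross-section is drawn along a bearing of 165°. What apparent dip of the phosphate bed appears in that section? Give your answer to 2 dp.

Let the plane be z = a·E + b·N + c.
SP-2−SP-1: −274a + 405b = 302.1;  SP-3−SP-1: −712a + 607b = 554.5.
Solving gives a = −0.33757, b = 0.51754.
Unit vector along 165° is (sin 165°, cos 165°) = (0.2588, -0.9659).
Slope in that direction = a·(0.2588) + b·(-0.9659) = −0.58728.
Apparent dip = arctan|0.58728| = 30.42° (true dip is 31.7°, so apparent ≤ true as expected).

30.42°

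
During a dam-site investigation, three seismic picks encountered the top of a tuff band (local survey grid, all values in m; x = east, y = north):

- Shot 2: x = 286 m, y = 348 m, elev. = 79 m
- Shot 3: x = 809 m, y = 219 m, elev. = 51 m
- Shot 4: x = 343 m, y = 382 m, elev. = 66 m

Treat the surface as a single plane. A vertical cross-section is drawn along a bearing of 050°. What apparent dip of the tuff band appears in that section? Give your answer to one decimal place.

12.0°

Let the plane be z = a·x + b·y + c.
Shot 3−Shot 2: 523a − 129b = −28;  Shot 4−Shot 2: 57a + 34b = −13.
Solving gives a = −0.10460, b = −0.20700.
Unit vector along 050° is (sin 50°, cos 50°) = (0.7660, 0.6428).
Slope in that direction = a·(0.7660) + b·(0.6428) = −0.21318.
Apparent dip = arctan|0.21318| = 12.0° (true dip is 13.1°, so apparent ≤ true as expected).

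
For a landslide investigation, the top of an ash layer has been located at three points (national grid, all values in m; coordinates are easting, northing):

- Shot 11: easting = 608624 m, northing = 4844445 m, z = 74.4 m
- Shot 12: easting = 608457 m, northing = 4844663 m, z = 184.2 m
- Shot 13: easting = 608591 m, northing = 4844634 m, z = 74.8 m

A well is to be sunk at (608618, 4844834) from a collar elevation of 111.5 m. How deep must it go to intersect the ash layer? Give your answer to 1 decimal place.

Two edge vectors: Shot 11→Shot 12 = (-167, 218, 109.8), Shot 11→Shot 13 = (-33, 189, 0.4).
Normal n = (Shot 11→Shot 12) × (Shot 11→Shot 13) = (-20665, -3556.6, -24369).
So ∂z/∂easting = −n_x/n_z = −0.848003611 and ∂z/∂northing = −n_y/n_z = −0.145947720.
Intercept c from Shot 11: 74.4 + 516115.35 + 707035.70 = 1223225.45.
At (608618, 4844834): z_contact = −516110.26 − 707092.48 + 1223225.45 = 22.71 m.
Depth below ground = 111.5 − 22.71 = 88.8 m.

88.8 m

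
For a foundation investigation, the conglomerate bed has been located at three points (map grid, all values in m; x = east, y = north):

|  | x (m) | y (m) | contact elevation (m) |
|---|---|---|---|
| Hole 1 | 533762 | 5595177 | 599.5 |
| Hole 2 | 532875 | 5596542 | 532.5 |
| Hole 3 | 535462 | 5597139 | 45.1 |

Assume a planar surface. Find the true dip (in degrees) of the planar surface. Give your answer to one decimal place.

Two edge vectors: Hole 1→Hole 2 = (-887, 1365, -67), Hole 1→Hole 3 = (1700, 1962, -554.4).
Normal n = (Hole 1→Hole 2) × (Hole 1→Hole 3) = (-625302, -605652.8, -4060794).
So ∂z/∂x = −n_x/n_z = −0.15399 and ∂z/∂y = −n_y/n_z = −0.14915.
Gradient magnitude |∇z| = √(a² + b²) = √(0.02371 + 0.02224) = 0.21437.
True dip = arctan(0.21437) = 12.1°, dipping toward NE (azimuth ≈ 046°).

12.1°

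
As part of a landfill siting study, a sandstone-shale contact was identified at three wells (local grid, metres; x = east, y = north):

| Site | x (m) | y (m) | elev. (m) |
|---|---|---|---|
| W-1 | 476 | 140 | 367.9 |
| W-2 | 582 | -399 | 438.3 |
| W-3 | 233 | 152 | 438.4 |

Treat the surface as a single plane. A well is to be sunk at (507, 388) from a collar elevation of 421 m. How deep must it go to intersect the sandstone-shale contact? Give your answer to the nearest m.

109 m

Let the plane be z = a·x + b·y + c.
W-2−W-1: 106a − 539b = 70.4;  W-3−W-1: −243a + 12b = 70.5.
Solving gives a = −0.29948, b = −0.18951.
Then c = 367.9 − a·476 − b·140 = 536.98.
At (507, 388): z_contact = −151.8 − 73.5 + 536.98 = 311.6 m.
Depth below ground = 421 − 311.6 = 109 m.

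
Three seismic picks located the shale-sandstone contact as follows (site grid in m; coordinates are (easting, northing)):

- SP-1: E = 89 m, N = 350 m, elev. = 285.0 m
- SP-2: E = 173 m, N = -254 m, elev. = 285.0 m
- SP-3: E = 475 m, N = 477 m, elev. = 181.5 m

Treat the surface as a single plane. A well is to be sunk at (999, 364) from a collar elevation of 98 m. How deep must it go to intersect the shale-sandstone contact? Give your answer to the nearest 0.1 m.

Two edge vectors: SP-1→SP-2 = (84, -604, 0), SP-1→SP-3 = (386, 127, -103.5).
Normal n = (SP-1→SP-2) × (SP-1→SP-3) = (62514, 8694, 243812).
So ∂z/∂E = −n_x/n_z = −0.25640 and ∂z/∂N = −n_y/n_z = −0.03566.
Intercept c from SP-1: 285 + 22.82 + 12.48 = 320.30.
At (999, 364): z_contact = −256.15 − 12.98 + 320.30 = 51.17 m.
Depth below ground = 98 − 51.17 = 46.8 m.

46.8 m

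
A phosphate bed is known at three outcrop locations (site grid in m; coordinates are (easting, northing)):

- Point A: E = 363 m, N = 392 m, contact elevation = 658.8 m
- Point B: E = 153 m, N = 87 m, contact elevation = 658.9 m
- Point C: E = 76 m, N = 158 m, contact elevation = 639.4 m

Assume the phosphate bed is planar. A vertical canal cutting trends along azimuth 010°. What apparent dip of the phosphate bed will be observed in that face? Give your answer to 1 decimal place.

Two edge vectors: Point A→Point B = (-210, -305, 0.1), Point A→Point C = (-287, -234, -19.4).
Normal n = (Point A→Point B) × (Point A→Point C) = (5940.4, -4102.7, -38395).
So ∂z/∂E = −n_x/n_z = 0.15472 and ∂z/∂N = −n_y/n_z = −0.10686.
Unit vector along 010° is (sin 10°, cos 10°) = (0.1736, 0.9848).
Slope in that direction = a·(0.1736) + b·(0.9848) = −0.07837.
Apparent dip = arctan|0.07837| = 4.5° (true dip is 10.6°, so apparent ≤ true as expected).

4.5°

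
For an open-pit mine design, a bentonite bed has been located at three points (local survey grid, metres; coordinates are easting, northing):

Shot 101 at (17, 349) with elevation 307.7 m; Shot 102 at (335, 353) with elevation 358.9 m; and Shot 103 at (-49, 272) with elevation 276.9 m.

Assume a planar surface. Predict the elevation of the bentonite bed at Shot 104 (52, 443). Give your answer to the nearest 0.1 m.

338.1 m

Let the plane be z = a·easting + b·northing + c.
Shot 102−Shot 101: 318a + 4b = 51.2;  Shot 103−Shot 101: −66a − 77b = −30.8.
Solving gives a = 0.15767, b = 0.26485.
Then c = 307.7 − a·17 − b·349 = 212.59.
At (52, 443): z = 8.2 + 117.3 + 212.59 = 338.1 m.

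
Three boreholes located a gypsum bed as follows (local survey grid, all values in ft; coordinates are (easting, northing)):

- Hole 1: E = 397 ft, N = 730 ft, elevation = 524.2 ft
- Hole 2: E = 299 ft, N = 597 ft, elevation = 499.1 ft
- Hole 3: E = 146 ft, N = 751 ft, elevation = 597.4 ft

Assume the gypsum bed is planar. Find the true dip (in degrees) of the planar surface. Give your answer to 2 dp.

Let the plane be z = a·E + b·N + c.
Hole 2−Hole 1: −98a − 133b = −25.1;  Hole 3−Hole 1: −251a + 21b = 73.2.
Solving gives a = −0.25983, b = 0.38017.
Gradient magnitude |∇z| = √(a² + b²) = √(0.06751 + 0.14453) = 0.46048.
True dip = arctan(0.46048) = 24.73°, dipping toward SE (azimuth ≈ 146°).

24.73°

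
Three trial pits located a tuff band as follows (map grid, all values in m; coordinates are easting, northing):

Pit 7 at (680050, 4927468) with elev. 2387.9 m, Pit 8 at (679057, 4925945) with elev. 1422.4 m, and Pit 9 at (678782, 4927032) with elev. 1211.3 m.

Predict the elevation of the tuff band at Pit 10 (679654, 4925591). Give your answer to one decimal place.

1955.5 m

Let the plane be z = a·easting + b·northing + c.
Pit 8−Pit 7: −993a − 1523b = −965.5;  Pit 9−Pit 7: −1268a − 436b = −1176.6.
Solving gives a = 0.915090881, b = 0.037304501.
Then c = 2387.9 − a·680050 − b·4927468 = −803736.39.
At (679654, 4925591): z = 621945.2 + 183746.7 − 803736.39 = 1955.5 m.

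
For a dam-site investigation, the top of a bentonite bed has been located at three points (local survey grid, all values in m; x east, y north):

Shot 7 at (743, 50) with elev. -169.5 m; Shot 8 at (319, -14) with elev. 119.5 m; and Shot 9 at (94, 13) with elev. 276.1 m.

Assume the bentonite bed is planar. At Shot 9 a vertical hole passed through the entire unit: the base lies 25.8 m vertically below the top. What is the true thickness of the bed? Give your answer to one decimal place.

Two edge vectors: Shot 7→Shot 8 = (-424, -64, 289), Shot 7→Shot 9 = (-649, -37, 445.6).
Normal n = (Shot 7→Shot 8) × (Shot 7→Shot 9) = (-17825.4, 1373.4, -25848).
So ∂z/∂x = −n_x/n_z = −0.68962 and ∂z/∂y = −n_y/n_z = 0.05313.
|∇z| = √(a²+b²) = 0.69167, so dip δ = arctan(0.69167) = 34.67°.
True thickness = vertical thickness × cos δ = 25.8 × cos 34.67° = 21.2 m.

21.2 m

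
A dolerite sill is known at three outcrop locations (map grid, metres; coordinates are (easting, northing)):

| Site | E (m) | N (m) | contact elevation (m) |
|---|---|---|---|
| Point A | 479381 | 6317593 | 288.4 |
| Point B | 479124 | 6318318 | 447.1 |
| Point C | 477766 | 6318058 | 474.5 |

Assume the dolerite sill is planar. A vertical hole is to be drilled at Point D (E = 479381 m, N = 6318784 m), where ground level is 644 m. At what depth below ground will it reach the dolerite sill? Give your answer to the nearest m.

Two edge vectors: Point A→Point B = (-257, 725, 158.7), Point A→Point C = (-1615, 465, 186.1).
Normal n = (Point A→Point B) × (Point A→Point C) = (61127, -208472.8, 1051370).
So ∂z/∂E = −n_x/n_z = −0.05814033 and ∂z/∂N = −n_y/n_z = 0.19828681.
Intercept c from Point A: 288.4 + 27871.37 − 1252695.34 = −1224535.57.
At (479381, 6318784): z_contact = −27871.4 + 1252931.5 − 1224535.57 = 524.6 m.
Depth below ground = 644 − 524.6 = 119 m.

119 m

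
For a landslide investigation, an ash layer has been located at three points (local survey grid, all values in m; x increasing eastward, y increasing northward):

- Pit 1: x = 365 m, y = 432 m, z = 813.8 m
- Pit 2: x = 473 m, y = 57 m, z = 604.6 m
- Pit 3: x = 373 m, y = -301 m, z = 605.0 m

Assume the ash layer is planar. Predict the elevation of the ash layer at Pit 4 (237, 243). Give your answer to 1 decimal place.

888.1 m

Let the plane be z = a·x + b·y + c.
Pit 2−Pit 1: 108a − 375b = −209.2;  Pit 3−Pit 1: 8a − 733b = −208.8.
Solving gives a = −0.98529, b = 0.27410.
Then c = 813.8 − a·365 − b·432 = 1055.02.
At (237, 243): z = −233.5 + 66.6 + 1055.02 = 888.1 m.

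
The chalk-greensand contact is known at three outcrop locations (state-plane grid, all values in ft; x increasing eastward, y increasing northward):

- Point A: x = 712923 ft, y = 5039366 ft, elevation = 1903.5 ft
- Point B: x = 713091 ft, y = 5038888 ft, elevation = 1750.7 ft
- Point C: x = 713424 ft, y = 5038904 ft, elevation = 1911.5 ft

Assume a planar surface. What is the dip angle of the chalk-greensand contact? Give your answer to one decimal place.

Let the plane be z = a·x + b·y + c.
Point B−Point A: 168a − 478b = −152.8;  Point C−Point A: 501a − 462b = 8.
Solving gives a = 0.45976, b = 0.48125.
Gradient magnitude |∇z| = √(a² + b²) = √(0.21138 + 0.23161) = 0.66557.
True dip = arctan(0.66557) = 33.6°, dipping toward SW (azimuth ≈ 224°).

33.6°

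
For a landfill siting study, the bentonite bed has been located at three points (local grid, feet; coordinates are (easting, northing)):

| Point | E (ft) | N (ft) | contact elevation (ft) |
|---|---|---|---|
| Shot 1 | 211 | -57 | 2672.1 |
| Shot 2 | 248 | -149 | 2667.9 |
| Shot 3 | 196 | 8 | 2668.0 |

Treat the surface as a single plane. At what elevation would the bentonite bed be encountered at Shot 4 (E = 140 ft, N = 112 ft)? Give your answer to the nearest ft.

2682 ft

Let the plane be z = a·E + b·N + c.
Shot 2−Shot 1: 37a − 92b = −4.2;  Shot 3−Shot 1: −15a + 65b = −4.1.
Solving gives a = −0.63434, b = −0.20946.
Then c = 2672.1 − a·211 − b·-57 = 2794.01.
At (140, 112): z = −88.8 − 23.5 + 2794.01 = 2681.7 ft.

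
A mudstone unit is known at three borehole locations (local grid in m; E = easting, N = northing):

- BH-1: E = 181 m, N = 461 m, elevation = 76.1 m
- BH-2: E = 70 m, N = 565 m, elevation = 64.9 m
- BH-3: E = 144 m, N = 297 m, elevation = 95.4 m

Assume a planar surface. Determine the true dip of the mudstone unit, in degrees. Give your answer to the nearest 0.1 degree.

6.6°

Let the plane be z = a·E + b·N + c.
BH-2−BH-1: −111a + 104b = −11.2;  BH-3−BH-1: −37a − 164b = 19.3.
Solving gives a = −0.00773, b = −0.11594.
Gradient magnitude |∇z| = √(a² + b²) = √(0.00006 + 0.01344) = 0.11620.
True dip = arctan(0.11620) = 6.6°, dipping toward N (azimuth ≈ 004°).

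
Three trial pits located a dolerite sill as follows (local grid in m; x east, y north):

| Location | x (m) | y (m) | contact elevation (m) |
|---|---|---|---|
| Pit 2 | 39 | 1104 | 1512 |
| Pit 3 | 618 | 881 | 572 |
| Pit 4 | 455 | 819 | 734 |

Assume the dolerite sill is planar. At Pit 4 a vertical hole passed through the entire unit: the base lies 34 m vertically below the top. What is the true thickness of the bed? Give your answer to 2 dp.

Let the plane be z = a·x + b·y + c.
Pit 3−Pit 2: 579a − 223b = −940;  Pit 4−Pit 2: 416a − 285b = −778.
Solving gives a = −1.30671, b = 0.82248.
|∇z| = √(a²+b²) = 1.54401, so dip δ = arctan(1.54401) = 57.07°.
True thickness = vertical thickness × cos δ = 34 × cos 57.07° = 18.48 m.

18.48 m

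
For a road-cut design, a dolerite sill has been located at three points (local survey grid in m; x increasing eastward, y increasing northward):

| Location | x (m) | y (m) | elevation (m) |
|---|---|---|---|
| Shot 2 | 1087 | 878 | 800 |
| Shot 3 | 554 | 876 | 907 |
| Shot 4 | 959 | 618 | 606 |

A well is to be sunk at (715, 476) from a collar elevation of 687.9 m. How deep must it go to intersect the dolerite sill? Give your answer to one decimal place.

152.4 m

Let the plane be z = a·x + b·y + c.
Shot 3−Shot 2: −533a − 2b = 107;  Shot 4−Shot 2: −128a − 260b = −194.
Solving gives a = −0.203927, b = 0.846549.
Then c = 800 − a·1087 − b·878 = 278.40.
At (715, 476): z_contact = −145.81 + 402.96 + 278.40 = 535.55 m.
Depth below ground = 687.9 − 535.55 = 152.4 m.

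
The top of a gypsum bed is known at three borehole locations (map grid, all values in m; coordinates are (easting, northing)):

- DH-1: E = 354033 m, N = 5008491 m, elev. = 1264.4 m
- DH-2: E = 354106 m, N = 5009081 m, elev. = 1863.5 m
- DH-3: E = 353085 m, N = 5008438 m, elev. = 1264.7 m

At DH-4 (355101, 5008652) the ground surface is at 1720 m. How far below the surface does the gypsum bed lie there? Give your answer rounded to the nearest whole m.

Let the plane be z = a·E + b·N + c.
DH-2−DH-1: 73a + 590b = 599.1;  DH-3−DH-1: −948a − 53b = 0.3.
Solving gives a = −0.05748356, b = 1.02253610.
Then c = 1264.4 − a·354033 − b·5008491 = −5099747.38.
At (355101, 5008652): z_contact = −20412.5 + 5121527.5 − 5099747.38 = 1367.6 m.
Depth below ground = 1720 − 1367.6 = 352 m.

352 m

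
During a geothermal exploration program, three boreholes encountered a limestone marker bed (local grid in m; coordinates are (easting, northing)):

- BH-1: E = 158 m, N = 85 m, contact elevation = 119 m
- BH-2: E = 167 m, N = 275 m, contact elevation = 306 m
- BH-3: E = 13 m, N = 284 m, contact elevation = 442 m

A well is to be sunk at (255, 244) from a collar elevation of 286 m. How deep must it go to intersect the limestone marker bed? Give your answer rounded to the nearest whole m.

84 m

Let the plane be z = a·E + b·N + c.
BH-2−BH-1: 9a + 190b = 187;  BH-3−BH-1: −145a + 199b = 323.
Solving gives a = −0.82332, b = 1.02321.
Then c = 119 − a·158 − b·85 = 162.11.
At (255, 244): z_contact = −209.9 + 249.7 + 162.11 = 201.8 m.
Depth below ground = 286 − 201.8 = 84 m.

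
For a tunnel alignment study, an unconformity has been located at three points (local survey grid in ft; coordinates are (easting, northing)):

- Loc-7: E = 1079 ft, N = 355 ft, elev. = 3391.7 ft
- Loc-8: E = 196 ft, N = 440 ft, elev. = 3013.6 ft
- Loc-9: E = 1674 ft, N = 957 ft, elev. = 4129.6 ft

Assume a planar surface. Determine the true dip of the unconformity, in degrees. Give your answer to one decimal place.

41.6°

Two edge vectors: Loc-7→Loc-8 = (-883, 85, -378.1), Loc-7→Loc-9 = (595, 602, 737.9).
Normal n = (Loc-7→Loc-8) × (Loc-7→Loc-9) = (290337.7, 426596.2, -582141).
So ∂z/∂E = −n_x/n_z = 0.49874 and ∂z/∂N = −n_y/n_z = 0.73281.
Gradient magnitude |∇z| = √(a² + b²) = √(0.24874 + 0.53700) = 0.88642.
True dip = arctan(0.88642) = 41.6°, dipping toward SW (azimuth ≈ 214°).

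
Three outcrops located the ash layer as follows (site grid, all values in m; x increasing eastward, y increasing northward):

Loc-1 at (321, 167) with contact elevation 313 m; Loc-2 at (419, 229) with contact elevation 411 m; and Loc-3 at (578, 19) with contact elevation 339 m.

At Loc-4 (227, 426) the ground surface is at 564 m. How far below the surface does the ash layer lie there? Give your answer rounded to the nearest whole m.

Let the plane be z = a·x + b·y + c.
Loc-2−Loc-1: 98a + 62b = 98;  Loc-3−Loc-1: 257a − 148b = 26.
Solving gives a = 0.52947, b = 0.74374.
Then c = 313 − a·321 − b·167 = 18.84.
At (227, 426): z_contact = 120.2 + 316.8 + 18.84 = 455.9 m.
Depth below ground = 564 − 455.9 = 108 m.

108 m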